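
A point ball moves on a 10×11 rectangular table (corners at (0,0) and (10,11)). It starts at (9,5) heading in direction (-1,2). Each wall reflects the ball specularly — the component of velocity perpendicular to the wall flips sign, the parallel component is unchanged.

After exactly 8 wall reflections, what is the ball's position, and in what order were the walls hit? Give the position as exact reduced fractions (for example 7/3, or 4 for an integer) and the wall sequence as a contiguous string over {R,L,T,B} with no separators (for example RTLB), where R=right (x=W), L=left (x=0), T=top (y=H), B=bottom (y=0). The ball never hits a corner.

1. t=3 → T at (6,11); v=(-1,-2)
2. t=11/2 → B at (1/2,0); v=(-1,2)
3. t=1/2 → L at (0,1); v=(1,2)
4. t=5 → T at (5,11); v=(1,-2)
5. t=5 → R at (10,1); v=(-1,-2)
6. t=1/2 → B at (19/2,0); v=(-1,2)
7. t=11/2 → T at (4,11); v=(-1,-2)
8. t=4 → L at (0,3); v=(1,-2)

Final position: (0,3)
Wall sequence: TBLTRBTL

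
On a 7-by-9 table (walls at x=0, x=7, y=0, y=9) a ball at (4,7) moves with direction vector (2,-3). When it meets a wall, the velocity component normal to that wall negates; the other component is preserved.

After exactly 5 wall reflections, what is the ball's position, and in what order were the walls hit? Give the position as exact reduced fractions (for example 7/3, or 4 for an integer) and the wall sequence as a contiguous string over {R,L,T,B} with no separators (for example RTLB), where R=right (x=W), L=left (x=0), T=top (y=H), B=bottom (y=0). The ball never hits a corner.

1. t=3/2 → R at (7,5/2); v=(-2,-3)
2. t=5/6 → B at (16/3,0); v=(-2,3)
3. t=8/3 → L at (0,8); v=(2,3)
4. t=1/3 → T at (2/3,9); v=(2,-3)
5. t=3 → B at (20/3,0); v=(2,3)

Final position: (20/3,0)
Wall sequence: RBLTB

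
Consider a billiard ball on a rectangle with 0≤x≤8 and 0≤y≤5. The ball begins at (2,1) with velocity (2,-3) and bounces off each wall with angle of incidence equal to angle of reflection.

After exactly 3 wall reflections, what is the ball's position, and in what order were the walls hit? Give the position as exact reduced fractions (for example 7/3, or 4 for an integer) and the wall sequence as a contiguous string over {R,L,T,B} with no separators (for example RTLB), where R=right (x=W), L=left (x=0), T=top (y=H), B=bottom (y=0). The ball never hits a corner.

1. t=1/3 → B at (8/3,0); v=(2,3)
2. t=5/3 → T at (6,5); v=(2,-3)
3. t=1 → R at (8,2); v=(-2,-3)

Final position: (8,2)
Wall sequence: BTR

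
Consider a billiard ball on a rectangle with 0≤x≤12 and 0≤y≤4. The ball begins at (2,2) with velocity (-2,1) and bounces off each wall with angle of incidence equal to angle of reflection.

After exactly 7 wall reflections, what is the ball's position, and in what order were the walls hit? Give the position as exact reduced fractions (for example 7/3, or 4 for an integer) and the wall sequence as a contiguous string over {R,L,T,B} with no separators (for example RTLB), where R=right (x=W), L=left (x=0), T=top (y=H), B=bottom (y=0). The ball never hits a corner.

Final position: (2,0)
Wall sequence: LTBRTLB

1. t=1 → L at (0,3); v=(2,1)
2. t=1 → T at (2,4); v=(2,-1)
3. t=4 → B at (10,0); v=(2,1)
4. t=1 → R at (12,1); v=(-2,1)
5. t=3 → T at (6,4); v=(-2,-1)
6. t=3 → L at (0,1); v=(2,-1)
7. t=1 → B at (2,0); v=(2,1)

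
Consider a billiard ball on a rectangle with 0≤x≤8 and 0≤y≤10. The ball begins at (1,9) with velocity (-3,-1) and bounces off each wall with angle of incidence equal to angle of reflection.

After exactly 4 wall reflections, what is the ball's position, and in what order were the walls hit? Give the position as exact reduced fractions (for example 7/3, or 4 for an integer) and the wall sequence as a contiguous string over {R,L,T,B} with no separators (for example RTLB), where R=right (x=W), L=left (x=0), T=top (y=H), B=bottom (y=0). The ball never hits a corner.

1. t=1/3 → L at (0,26/3); v=(3,-1)
2. t=8/3 → R at (8,6); v=(-3,-1)
3. t=8/3 → L at (0,10/3); v=(3,-1)
4. t=8/3 → R at (8,2/3); v=(-3,-1)

Final position: (8,2/3)
Wall sequence: LRLR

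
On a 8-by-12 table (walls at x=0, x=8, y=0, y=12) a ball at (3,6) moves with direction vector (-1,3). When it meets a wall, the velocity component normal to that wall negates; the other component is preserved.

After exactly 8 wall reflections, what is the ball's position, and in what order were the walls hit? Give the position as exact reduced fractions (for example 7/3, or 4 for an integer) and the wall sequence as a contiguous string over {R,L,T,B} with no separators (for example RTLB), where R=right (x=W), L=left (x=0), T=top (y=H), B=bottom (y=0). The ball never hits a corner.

1. t=2 → T at (1,12); v=(-1,-3)
2. t=1 → L at (0,9); v=(1,-3)
3. t=3 → B at (3,0); v=(1,3)
4. t=4 → T at (7,12); v=(1,-3)
5. t=1 → R at (8,9); v=(-1,-3)
6. t=3 → B at (5,0); v=(-1,3)
7. t=4 → T at (1,12); v=(-1,-3)
8. t=1 → L at (0,9); v=(1,-3)

Final position: (0,9)
Wall sequence: TLBTRBTL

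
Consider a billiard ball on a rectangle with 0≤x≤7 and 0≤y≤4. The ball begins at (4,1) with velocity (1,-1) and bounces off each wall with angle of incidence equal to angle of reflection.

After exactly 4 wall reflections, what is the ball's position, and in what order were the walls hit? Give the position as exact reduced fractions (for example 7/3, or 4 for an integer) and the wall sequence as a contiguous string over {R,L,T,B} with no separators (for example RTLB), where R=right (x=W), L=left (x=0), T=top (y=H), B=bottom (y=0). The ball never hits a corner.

Final position: (1,0)
Wall sequence: BRTB

1. t=1 → B at (5,0); v=(1,1)
2. t=2 → R at (7,2); v=(-1,1)
3. t=2 → T at (5,4); v=(-1,-1)
4. t=4 → B at (1,0); v=(-1,1)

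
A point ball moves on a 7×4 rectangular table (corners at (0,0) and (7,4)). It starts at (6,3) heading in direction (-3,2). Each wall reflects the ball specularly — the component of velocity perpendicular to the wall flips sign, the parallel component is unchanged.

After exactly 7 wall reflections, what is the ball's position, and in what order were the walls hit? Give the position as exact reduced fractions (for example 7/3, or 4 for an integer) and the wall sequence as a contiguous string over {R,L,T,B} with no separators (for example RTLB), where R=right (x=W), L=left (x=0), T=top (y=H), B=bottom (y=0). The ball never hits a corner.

1. t=1/2 → T at (9/2,4); v=(-3,-2)
2. t=3/2 → L at (0,1); v=(3,-2)
3. t=1/2 → B at (3/2,0); v=(3,2)
4. t=11/6 → R at (7,11/3); v=(-3,2)
5. t=1/6 → T at (13/2,4); v=(-3,-2)
6. t=2 → B at (1/2,0); v=(-3,2)
7. t=1/6 → L at (0,1/3); v=(3,2)

Final position: (0,1/3)
Wall sequence: TLBRTBL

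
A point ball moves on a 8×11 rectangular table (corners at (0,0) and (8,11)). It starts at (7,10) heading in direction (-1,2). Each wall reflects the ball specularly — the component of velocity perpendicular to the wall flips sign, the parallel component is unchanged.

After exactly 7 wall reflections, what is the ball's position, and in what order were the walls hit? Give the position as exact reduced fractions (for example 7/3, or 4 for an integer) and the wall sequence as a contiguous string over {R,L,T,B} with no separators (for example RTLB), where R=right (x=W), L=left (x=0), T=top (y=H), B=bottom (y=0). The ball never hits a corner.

1. t=1/2 → T at (13/2,11); v=(-1,-2)
2. t=11/2 → B at (1,0); v=(-1,2)
3. t=1 → L at (0,2); v=(1,2)
4. t=9/2 → T at (9/2,11); v=(1,-2)
5. t=7/2 → R at (8,4); v=(-1,-2)
6. t=2 → B at (6,0); v=(-1,2)
7. t=11/2 → T at (1/2,11); v=(-1,-2)

Final position: (1/2,11)
Wall sequence: TBLTRBT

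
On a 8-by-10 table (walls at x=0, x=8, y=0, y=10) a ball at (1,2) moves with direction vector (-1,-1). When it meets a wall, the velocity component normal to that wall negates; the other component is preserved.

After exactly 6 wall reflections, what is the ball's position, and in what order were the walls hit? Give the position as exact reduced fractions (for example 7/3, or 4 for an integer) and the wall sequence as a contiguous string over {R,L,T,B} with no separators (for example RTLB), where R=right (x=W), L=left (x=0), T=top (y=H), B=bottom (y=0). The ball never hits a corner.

1. t=1 → L at (0,1); v=(1,-1)
2. t=1 → B at (1,0); v=(1,1)
3. t=7 → R at (8,7); v=(-1,1)
4. t=3 → T at (5,10); v=(-1,-1)
5. t=5 → L at (0,5); v=(1,-1)
6. t=5 → B at (5,0); v=(1,1)

Final position: (5,0)
Wall sequence: LBRTLB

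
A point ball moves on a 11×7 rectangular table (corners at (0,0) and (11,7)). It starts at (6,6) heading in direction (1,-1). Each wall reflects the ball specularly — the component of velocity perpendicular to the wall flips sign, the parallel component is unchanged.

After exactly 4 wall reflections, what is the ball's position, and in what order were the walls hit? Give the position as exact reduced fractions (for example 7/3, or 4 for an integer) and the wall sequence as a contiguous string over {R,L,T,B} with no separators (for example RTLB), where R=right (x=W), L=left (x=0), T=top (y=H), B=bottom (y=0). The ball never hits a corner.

1. t=5 → R at (11,1); v=(-1,-1)
2. t=1 → B at (10,0); v=(-1,1)
3. t=7 → T at (3,7); v=(-1,-1)
4. t=3 → L at (0,4); v=(1,-1)

Final position: (0,4)
Wall sequence: RBTL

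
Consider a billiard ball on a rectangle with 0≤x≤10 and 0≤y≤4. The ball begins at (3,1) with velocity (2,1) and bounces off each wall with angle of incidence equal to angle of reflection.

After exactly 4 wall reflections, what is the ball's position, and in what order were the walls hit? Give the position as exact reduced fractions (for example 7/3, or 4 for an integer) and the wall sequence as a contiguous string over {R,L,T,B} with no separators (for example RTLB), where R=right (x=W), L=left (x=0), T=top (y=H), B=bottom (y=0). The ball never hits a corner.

Final position: (0,3/2)
Wall sequence: TRBL

1. t=3 → T at (9,4); v=(2,-1)
2. t=1/2 → R at (10,7/2); v=(-2,-1)
3. t=7/2 → B at (3,0); v=(-2,1)
4. t=3/2 → L at (0,3/2); v=(2,1)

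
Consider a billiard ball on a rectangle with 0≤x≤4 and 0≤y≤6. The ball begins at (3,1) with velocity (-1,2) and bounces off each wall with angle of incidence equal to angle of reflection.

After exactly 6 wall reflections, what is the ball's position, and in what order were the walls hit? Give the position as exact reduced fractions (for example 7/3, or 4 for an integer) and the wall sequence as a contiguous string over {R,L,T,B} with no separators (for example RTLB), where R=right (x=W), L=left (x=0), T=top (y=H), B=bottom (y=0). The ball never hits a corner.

1. t=5/2 → T at (1/2,6); v=(-1,-2)
2. t=1/2 → L at (0,5); v=(1,-2)
3. t=5/2 → B at (5/2,0); v=(1,2)
4. t=3/2 → R at (4,3); v=(-1,2)
5. t=3/2 → T at (5/2,6); v=(-1,-2)
6. t=5/2 → L at (0,1); v=(1,-2)

Final position: (0,1)
Wall sequence: TLBRTL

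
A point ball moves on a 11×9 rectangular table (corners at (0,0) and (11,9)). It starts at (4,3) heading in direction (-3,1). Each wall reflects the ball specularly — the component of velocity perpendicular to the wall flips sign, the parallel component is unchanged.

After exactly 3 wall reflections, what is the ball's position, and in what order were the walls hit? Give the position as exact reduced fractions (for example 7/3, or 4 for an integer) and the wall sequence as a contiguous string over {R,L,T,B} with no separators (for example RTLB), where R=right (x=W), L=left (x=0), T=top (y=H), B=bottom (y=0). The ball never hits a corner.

1. t=4/3 → L at (0,13/3); v=(3,1)
2. t=11/3 → R at (11,8); v=(-3,1)
3. t=1 → T at (8,9); v=(-3,-1)

Final position: (8,9)
Wall sequence: LRT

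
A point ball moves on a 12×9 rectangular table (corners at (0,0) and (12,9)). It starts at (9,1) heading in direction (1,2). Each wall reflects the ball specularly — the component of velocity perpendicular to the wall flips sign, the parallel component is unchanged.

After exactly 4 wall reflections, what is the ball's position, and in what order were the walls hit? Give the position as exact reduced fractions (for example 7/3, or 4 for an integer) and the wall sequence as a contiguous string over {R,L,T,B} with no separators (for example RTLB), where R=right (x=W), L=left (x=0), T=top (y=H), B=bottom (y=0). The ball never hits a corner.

1. t=3 → R at (12,7); v=(-1,2)
2. t=1 → T at (11,9); v=(-1,-2)
3. t=9/2 → B at (13/2,0); v=(-1,2)
4. t=9/2 → T at (2,9); v=(-1,-2)

Final position: (2,9)
Wall sequence: RTBT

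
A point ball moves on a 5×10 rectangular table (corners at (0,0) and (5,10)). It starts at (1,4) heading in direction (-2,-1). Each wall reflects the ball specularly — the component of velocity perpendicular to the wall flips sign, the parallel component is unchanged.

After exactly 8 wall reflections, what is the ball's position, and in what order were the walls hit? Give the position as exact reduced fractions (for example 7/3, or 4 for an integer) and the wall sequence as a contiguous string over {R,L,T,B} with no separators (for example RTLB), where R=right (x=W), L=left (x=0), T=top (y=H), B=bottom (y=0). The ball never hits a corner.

1. t=1/2 → L at (0,7/2); v=(2,-1)
2. t=5/2 → R at (5,1); v=(-2,-1)
3. t=1 → B at (3,0); v=(-2,1)
4. t=3/2 → L at (0,3/2); v=(2,1)
5. t=5/2 → R at (5,4); v=(-2,1)
6. t=5/2 → L at (0,13/2); v=(2,1)
7. t=5/2 → R at (5,9); v=(-2,1)
8. t=1 → T at (3,10); v=(-2,-1)

Final position: (3,10)
Wall sequence: LRBLRLRT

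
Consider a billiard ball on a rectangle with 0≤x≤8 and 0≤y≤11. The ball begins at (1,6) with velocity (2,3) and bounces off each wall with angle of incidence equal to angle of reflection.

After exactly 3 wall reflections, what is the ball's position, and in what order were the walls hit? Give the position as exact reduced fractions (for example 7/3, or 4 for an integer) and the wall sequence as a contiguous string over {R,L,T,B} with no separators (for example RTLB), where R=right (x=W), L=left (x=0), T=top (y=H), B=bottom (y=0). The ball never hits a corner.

Final position: (13/3,0)
Wall sequence: TRB

1. t=5/3 → T at (13/3,11); v=(2,-3)
2. t=11/6 → R at (8,11/2); v=(-2,-3)
3. t=11/6 → B at (13/3,0); v=(-2,3)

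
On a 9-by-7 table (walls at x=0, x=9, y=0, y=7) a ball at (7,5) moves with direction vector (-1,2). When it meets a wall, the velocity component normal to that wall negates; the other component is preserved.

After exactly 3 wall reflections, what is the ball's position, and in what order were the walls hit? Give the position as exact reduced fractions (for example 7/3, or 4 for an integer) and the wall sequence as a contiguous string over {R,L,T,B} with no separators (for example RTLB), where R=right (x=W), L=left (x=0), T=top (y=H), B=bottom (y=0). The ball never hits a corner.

1. t=1 → T at (6,7); v=(-1,-2)
2. t=7/2 → B at (5/2,0); v=(-1,2)
3. t=5/2 → L at (0,5); v=(1,2)

Final position: (0,5)
Wall sequence: TBL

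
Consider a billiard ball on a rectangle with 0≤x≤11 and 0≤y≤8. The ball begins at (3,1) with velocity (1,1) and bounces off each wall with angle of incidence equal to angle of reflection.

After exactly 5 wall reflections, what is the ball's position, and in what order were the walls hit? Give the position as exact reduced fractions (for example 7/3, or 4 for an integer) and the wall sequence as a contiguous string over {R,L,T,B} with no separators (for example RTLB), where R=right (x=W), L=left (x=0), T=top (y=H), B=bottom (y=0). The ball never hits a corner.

Final position: (4,8)
Wall sequence: TRBLT

1. t=7 → T at (10,8); v=(1,-1)
2. t=1 → R at (11,7); v=(-1,-1)
3. t=7 → B at (4,0); v=(-1,1)
4. t=4 → L at (0,4); v=(1,1)
5. t=4 → T at (4,8); v=(1,-1)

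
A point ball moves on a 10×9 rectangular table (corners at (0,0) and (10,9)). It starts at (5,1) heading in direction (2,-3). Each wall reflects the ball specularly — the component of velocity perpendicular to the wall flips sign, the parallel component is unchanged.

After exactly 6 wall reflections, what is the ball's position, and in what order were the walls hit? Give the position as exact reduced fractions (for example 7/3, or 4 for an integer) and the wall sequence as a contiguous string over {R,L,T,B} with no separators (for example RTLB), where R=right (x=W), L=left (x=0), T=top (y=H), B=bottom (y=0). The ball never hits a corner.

1. t=1/3 → B at (17/3,0); v=(2,3)
2. t=13/6 → R at (10,13/2); v=(-2,3)
3. t=5/6 → T at (25/3,9); v=(-2,-3)
4. t=3 → B at (7/3,0); v=(-2,3)
5. t=7/6 → L at (0,7/2); v=(2,3)
6. t=11/6 → T at (11/3,9); v=(2,-3)

Final position: (11/3,9)
Wall sequence: BRTBLT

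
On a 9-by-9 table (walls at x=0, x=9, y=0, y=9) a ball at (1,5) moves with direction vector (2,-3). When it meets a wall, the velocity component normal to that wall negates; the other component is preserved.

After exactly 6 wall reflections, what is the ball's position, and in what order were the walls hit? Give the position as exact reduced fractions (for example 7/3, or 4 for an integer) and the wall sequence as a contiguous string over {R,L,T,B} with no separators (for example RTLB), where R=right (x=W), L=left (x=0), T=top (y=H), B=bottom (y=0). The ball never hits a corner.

Final position: (13/3,9)
Wall sequence: BRTBLT

1. t=5/3 → B at (13/3,0); v=(2,3)
2. t=7/3 → R at (9,7); v=(-2,3)
3. t=2/3 → T at (23/3,9); v=(-2,-3)
4. t=3 → B at (5/3,0); v=(-2,3)
5. t=5/6 → L at (0,5/2); v=(2,3)
6. t=13/6 → T at (13/3,9); v=(2,-3)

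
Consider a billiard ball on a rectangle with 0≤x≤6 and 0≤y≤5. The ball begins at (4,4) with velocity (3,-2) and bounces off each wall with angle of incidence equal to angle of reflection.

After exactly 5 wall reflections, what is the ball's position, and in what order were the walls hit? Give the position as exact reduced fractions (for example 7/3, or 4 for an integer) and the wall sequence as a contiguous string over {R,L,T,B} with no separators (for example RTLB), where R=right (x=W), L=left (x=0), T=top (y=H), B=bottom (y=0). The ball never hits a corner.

1. t=2/3 → R at (6,8/3); v=(-3,-2)
2. t=4/3 → B at (2,0); v=(-3,2)
3. t=2/3 → L at (0,4/3); v=(3,2)
4. t=11/6 → T at (11/2,5); v=(3,-2)
5. t=1/6 → R at (6,14/3); v=(-3,-2)

Final position: (6,14/3)
Wall sequence: RBLTR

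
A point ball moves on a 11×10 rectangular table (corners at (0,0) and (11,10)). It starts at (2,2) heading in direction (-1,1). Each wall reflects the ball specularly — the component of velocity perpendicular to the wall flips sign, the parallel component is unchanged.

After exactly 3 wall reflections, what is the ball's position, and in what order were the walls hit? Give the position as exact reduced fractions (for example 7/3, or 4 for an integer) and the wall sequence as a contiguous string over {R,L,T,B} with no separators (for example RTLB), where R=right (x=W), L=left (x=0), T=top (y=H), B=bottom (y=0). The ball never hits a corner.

1. t=2 → L at (0,4); v=(1,1)
2. t=6 → T at (6,10); v=(1,-1)
3. t=5 → R at (11,5); v=(-1,-1)

Final position: (11,5)
Wall sequence: LTR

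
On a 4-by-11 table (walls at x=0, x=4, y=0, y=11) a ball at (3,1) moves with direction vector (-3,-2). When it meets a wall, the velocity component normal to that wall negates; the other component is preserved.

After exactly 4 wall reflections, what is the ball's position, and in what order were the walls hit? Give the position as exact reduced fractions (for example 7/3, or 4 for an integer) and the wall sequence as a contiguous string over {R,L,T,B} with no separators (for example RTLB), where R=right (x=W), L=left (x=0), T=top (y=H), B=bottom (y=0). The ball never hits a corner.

Final position: (0,19/3)
Wall sequence: BLRL

1. t=1/2 → B at (3/2,0); v=(-3,2)
2. t=1/2 → L at (0,1); v=(3,2)
3. t=4/3 → R at (4,11/3); v=(-3,2)
4. t=4/3 → L at (0,19/3); v=(3,2)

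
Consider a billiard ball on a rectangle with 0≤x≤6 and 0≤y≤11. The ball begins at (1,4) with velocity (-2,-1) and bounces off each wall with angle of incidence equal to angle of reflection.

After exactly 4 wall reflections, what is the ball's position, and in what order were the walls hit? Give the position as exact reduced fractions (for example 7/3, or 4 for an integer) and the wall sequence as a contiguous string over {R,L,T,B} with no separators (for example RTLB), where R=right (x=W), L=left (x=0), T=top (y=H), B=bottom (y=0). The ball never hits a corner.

Final position: (0,5/2)
Wall sequence: LRBL

1. t=1/2 → L at (0,7/2); v=(2,-1)
2. t=3 → R at (6,1/2); v=(-2,-1)
3. t=1/2 → B at (5,0); v=(-2,1)
4. t=5/2 → L at (0,5/2); v=(2,1)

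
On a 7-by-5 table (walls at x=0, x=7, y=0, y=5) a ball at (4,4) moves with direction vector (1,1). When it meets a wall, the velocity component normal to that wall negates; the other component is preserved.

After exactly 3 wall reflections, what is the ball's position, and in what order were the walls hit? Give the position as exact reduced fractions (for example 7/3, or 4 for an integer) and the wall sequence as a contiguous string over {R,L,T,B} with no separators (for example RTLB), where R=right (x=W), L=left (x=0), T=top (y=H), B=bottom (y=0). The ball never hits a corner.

1. t=1 → T at (5,5); v=(1,-1)
2. t=2 → R at (7,3); v=(-1,-1)
3. t=3 → B at (4,0); v=(-1,1)

Final position: (4,0)
Wall sequence: TRB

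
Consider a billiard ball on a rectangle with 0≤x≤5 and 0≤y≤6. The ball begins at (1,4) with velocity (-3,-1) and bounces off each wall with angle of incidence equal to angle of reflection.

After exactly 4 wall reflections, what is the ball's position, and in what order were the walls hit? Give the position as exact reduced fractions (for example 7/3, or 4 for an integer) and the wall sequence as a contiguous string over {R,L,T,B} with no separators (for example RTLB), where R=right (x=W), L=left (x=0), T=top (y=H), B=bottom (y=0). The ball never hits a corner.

1. t=1/3 → L at (0,11/3); v=(3,-1)
2. t=5/3 → R at (5,2); v=(-3,-1)
3. t=5/3 → L at (0,1/3); v=(3,-1)
4. t=1/3 → B at (1,0); v=(3,1)

Final position: (1,0)
Wall sequence: LRLB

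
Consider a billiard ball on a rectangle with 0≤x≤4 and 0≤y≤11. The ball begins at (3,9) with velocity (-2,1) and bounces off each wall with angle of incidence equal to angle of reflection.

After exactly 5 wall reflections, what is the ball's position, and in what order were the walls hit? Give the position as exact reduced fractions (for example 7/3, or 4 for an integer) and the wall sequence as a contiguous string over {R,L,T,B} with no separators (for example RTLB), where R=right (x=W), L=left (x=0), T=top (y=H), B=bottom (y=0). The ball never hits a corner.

Final position: (4,11/2)
Wall sequence: LTRLR

1. t=3/2 → L at (0,21/2); v=(2,1)
2. t=1/2 → T at (1,11); v=(2,-1)
3. t=3/2 → R at (4,19/2); v=(-2,-1)
4. t=2 → L at (0,15/2); v=(2,-1)
5. t=2 → R at (4,11/2); v=(-2,-1)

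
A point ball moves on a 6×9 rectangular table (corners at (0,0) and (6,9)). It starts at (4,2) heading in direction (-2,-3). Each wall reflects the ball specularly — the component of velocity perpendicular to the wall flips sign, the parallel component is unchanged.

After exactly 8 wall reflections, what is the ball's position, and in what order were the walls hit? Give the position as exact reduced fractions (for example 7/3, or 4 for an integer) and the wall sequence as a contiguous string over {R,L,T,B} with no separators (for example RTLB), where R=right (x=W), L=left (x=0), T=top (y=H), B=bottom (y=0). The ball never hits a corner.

Final position: (6,5)
Wall sequence: BLTRBLTR

1. t=2/3 → B at (8/3,0); v=(-2,3)
2. t=4/3 → L at (0,4); v=(2,3)
3. t=5/3 → T at (10/3,9); v=(2,-3)
4. t=4/3 → R at (6,5); v=(-2,-3)
5. t=5/3 → B at (8/3,0); v=(-2,3)
6. t=4/3 → L at (0,4); v=(2,3)
7. t=5/3 → T at (10/3,9); v=(2,-3)
8. t=4/3 → R at (6,5); v=(-2,-3)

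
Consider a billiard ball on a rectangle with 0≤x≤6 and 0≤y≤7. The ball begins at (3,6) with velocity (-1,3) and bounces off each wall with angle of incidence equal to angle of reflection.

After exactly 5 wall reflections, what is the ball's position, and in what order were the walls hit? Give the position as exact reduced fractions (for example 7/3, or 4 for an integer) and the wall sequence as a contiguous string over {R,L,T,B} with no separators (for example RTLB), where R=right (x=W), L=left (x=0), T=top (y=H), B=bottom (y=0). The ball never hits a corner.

1. t=1/3 → T at (8/3,7); v=(-1,-3)
2. t=7/3 → B at (1/3,0); v=(-1,3)
3. t=1/3 → L at (0,1); v=(1,3)
4. t=2 → T at (2,7); v=(1,-3)
5. t=7/3 → B at (13/3,0); v=(1,3)

Final position: (13/3,0)
Wall sequence: TBLTB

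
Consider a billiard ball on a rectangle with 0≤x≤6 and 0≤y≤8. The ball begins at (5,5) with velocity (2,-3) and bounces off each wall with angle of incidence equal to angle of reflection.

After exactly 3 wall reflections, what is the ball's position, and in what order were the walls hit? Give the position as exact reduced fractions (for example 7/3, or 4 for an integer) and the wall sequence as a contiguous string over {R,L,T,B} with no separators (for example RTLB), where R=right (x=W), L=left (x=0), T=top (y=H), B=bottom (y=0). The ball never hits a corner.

Final position: (0,11/2)
Wall sequence: RBL

1. t=1/2 → R at (6,7/2); v=(-2,-3)
2. t=7/6 → B at (11/3,0); v=(-2,3)
3. t=11/6 → L at (0,11/2); v=(2,3)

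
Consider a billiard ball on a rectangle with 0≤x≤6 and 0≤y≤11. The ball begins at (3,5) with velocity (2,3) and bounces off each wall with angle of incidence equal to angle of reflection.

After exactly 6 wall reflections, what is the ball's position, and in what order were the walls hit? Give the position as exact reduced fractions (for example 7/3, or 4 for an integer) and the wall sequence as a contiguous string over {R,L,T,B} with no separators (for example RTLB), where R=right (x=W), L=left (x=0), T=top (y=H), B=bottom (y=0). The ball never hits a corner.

1. t=3/2 → R at (6,19/2); v=(-2,3)
2. t=1/2 → T at (5,11); v=(-2,-3)
3. t=5/2 → L at (0,7/2); v=(2,-3)
4. t=7/6 → B at (7/3,0); v=(2,3)
5. t=11/6 → R at (6,11/2); v=(-2,3)
6. t=11/6 → T at (7/3,11); v=(-2,-3)

Final position: (7/3,11)
Wall sequence: RTLBRT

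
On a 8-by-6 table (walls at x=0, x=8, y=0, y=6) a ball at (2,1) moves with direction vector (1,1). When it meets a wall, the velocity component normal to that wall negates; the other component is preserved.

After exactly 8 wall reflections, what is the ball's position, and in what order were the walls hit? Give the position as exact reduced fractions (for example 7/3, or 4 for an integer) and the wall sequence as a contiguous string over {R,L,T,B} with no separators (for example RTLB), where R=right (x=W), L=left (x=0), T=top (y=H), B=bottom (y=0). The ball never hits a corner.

Final position: (1,6)
Wall sequence: TRBLTRBT

1. t=5 → T at (7,6); v=(1,-1)
2. t=1 → R at (8,5); v=(-1,-1)
3. t=5 → B at (3,0); v=(-1,1)
4. t=3 → L at (0,3); v=(1,1)
5. t=3 → T at (3,6); v=(1,-1)
6. t=5 → R at (8,1); v=(-1,-1)
7. t=1 → B at (7,0); v=(-1,1)
8. t=6 → T at (1,6); v=(-1,-1)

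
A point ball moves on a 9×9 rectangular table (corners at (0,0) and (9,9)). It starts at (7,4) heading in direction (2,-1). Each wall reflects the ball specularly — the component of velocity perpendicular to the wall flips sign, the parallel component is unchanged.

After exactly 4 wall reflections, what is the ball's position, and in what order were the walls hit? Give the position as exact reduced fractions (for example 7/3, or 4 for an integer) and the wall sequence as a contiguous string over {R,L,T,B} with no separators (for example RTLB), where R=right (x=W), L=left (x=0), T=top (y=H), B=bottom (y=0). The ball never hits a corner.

1. t=1 → R at (9,3); v=(-2,-1)
2. t=3 → B at (3,0); v=(-2,1)
3. t=3/2 → L at (0,3/2); v=(2,1)
4. t=9/2 → R at (9,6); v=(-2,1)

Final position: (9,6)
Wall sequence: RBLR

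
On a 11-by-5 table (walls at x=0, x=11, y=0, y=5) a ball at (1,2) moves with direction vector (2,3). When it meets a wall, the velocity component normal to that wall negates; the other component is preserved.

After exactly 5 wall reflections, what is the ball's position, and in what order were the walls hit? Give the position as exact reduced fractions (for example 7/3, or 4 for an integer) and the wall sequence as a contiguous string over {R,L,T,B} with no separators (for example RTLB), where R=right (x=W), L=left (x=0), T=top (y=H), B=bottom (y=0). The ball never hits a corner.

Final position: (9,0)
Wall sequence: TBTRB

1. t=1 → T at (3,5); v=(2,-3)
2. t=5/3 → B at (19/3,0); v=(2,3)
3. t=5/3 → T at (29/3,5); v=(2,-3)
4. t=2/3 → R at (11,3); v=(-2,-3)
5. t=1 → B at (9,0); v=(-2,3)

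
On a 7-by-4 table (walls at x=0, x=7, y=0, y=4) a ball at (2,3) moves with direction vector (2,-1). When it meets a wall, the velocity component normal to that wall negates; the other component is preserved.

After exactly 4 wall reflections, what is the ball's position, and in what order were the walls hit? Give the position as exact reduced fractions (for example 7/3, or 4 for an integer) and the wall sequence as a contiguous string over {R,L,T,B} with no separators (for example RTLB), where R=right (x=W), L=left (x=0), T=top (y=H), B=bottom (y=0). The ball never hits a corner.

Final position: (2,4)
Wall sequence: RBLT

1. t=5/2 → R at (7,1/2); v=(-2,-1)
2. t=1/2 → B at (6,0); v=(-2,1)
3. t=3 → L at (0,3); v=(2,1)
4. t=1 → T at (2,4); v=(2,-1)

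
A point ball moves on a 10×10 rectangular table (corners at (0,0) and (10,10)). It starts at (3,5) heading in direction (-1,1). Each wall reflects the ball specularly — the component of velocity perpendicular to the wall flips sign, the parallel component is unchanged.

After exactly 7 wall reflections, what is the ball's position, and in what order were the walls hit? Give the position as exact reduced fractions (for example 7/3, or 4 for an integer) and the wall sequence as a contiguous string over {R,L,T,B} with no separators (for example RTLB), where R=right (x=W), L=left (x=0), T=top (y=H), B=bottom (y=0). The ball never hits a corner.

1. t=3 → L at (0,8); v=(1,1)
2. t=2 → T at (2,10); v=(1,-1)
3. t=8 → R at (10,2); v=(-1,-1)
4. t=2 → B at (8,0); v=(-1,1)
5. t=8 → L at (0,8); v=(1,1)
6. t=2 → T at (2,10); v=(1,-1)
7. t=8 → R at (10,2); v=(-1,-1)

Final position: (10,2)
Wall sequence: LTRBLTR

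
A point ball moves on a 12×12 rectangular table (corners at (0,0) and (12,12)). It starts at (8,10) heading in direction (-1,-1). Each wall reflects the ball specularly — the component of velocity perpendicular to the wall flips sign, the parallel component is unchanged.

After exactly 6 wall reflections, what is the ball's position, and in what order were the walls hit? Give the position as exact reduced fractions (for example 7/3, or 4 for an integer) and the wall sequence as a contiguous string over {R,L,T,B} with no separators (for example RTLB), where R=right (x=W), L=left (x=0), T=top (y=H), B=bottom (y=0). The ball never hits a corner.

Final position: (2,0)
Wall sequence: LBRTLB

1. t=8 → L at (0,2); v=(1,-1)
2. t=2 → B at (2,0); v=(1,1)
3. t=10 → R at (12,10); v=(-1,1)
4. t=2 → T at (10,12); v=(-1,-1)
5. t=10 → L at (0,2); v=(1,-1)
6. t=2 → B at (2,0); v=(1,1)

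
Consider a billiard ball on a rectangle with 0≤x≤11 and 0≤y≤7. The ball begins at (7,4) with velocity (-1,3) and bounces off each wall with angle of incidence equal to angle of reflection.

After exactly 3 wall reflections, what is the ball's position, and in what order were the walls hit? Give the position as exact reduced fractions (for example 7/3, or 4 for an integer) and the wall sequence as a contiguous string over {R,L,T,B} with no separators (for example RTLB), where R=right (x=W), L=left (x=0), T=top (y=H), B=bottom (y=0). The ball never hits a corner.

Final position: (4/3,7)
Wall sequence: TBT

1. t=1 → T at (6,7); v=(-1,-3)
2. t=7/3 → B at (11/3,0); v=(-1,3)
3. t=7/3 → T at (4/3,7); v=(-1,-3)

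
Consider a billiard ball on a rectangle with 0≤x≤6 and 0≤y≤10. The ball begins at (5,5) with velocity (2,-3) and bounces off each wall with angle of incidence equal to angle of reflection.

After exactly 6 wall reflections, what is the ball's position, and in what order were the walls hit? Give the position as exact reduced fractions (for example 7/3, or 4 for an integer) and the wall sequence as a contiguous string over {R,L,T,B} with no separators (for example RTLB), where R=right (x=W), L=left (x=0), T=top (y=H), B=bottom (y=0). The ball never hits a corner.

Final position: (7/3,0)
Wall sequence: RBLTRB

1. t=1/2 → R at (6,7/2); v=(-2,-3)
2. t=7/6 → B at (11/3,0); v=(-2,3)
3. t=11/6 → L at (0,11/2); v=(2,3)
4. t=3/2 → T at (3,10); v=(2,-3)
5. t=3/2 → R at (6,11/2); v=(-2,-3)
6. t=11/6 → B at (7/3,0); v=(-2,3)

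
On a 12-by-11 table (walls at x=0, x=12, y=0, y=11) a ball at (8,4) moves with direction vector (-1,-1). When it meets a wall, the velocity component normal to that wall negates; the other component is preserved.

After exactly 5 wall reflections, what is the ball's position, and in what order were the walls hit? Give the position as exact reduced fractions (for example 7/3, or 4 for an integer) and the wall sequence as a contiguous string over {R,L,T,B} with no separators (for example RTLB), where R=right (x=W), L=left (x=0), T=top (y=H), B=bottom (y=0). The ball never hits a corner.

Final position: (6,0)
Wall sequence: BLTRB

1. t=4 → B at (4,0); v=(-1,1)
2. t=4 → L at (0,4); v=(1,1)
3. t=7 → T at (7,11); v=(1,-1)
4. t=5 → R at (12,6); v=(-1,-1)
5. t=6 → B at (6,0); v=(-1,1)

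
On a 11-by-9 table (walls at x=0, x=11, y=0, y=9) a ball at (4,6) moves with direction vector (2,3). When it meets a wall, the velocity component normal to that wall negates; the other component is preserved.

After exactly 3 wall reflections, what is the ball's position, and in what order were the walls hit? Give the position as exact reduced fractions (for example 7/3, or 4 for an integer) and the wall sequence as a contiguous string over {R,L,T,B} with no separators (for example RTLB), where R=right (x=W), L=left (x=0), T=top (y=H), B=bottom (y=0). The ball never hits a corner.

1. t=1 → T at (6,9); v=(2,-3)
2. t=5/2 → R at (11,3/2); v=(-2,-3)
3. t=1/2 → B at (10,0); v=(-2,3)

Final position: (10,0)
Wall sequence: TRB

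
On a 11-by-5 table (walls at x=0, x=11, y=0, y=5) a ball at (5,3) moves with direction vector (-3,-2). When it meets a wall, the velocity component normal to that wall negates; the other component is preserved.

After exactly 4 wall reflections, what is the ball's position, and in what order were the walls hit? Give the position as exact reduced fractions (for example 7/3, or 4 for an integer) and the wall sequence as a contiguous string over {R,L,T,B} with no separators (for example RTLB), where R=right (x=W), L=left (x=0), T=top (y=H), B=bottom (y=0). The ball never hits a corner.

1. t=3/2 → B at (1/2,0); v=(-3,2)
2. t=1/6 → L at (0,1/3); v=(3,2)
3. t=7/3 → T at (7,5); v=(3,-2)
4. t=4/3 → R at (11,7/3); v=(-3,-2)

Final position: (11,7/3)
Wall sequence: BLTR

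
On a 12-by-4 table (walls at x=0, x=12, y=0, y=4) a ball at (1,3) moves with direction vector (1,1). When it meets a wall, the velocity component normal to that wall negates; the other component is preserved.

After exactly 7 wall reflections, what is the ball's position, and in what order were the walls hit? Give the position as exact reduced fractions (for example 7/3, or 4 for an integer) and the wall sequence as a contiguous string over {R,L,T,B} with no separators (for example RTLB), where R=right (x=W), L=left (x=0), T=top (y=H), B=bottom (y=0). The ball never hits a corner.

1. t=1 → T at (2,4); v=(1,-1)
2. t=4 → B at (6,0); v=(1,1)
3. t=4 → T at (10,4); v=(1,-1)
4. t=2 → R at (12,2); v=(-1,-1)
5. t=2 → B at (10,0); v=(-1,1)
6. t=4 → T at (6,4); v=(-1,-1)
7. t=4 → B at (2,0); v=(-1,1)

Final position: (2,0)
Wall sequence: TBTRBTB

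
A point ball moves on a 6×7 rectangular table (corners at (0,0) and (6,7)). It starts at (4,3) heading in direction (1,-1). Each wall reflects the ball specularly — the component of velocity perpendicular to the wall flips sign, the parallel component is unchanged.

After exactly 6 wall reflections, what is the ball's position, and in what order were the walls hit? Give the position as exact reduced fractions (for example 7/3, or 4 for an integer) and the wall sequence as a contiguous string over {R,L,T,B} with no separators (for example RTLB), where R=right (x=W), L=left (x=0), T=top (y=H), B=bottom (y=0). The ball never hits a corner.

Final position: (3,0)
Wall sequence: RBLTRB

1. t=2 → R at (6,1); v=(-1,-1)
2. t=1 → B at (5,0); v=(-1,1)
3. t=5 → L at (0,5); v=(1,1)
4. t=2 → T at (2,7); v=(1,-1)
5. t=4 → R at (6,3); v=(-1,-1)
6. t=3 → B at (3,0); v=(-1,1)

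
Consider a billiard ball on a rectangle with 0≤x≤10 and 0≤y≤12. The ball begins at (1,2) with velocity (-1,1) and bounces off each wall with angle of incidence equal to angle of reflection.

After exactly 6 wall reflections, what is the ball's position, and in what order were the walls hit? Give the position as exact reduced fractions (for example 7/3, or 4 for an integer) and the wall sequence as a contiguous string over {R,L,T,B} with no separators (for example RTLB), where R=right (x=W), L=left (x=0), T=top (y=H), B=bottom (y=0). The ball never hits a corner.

1. t=1 → L at (0,3); v=(1,1)
2. t=9 → T at (9,12); v=(1,-1)
3. t=1 → R at (10,11); v=(-1,-1)
4. t=10 → L at (0,1); v=(1,-1)
5. t=1 → B at (1,0); v=(1,1)
6. t=9 → R at (10,9); v=(-1,1)

Final position: (10,9)
Wall sequence: LTRLBR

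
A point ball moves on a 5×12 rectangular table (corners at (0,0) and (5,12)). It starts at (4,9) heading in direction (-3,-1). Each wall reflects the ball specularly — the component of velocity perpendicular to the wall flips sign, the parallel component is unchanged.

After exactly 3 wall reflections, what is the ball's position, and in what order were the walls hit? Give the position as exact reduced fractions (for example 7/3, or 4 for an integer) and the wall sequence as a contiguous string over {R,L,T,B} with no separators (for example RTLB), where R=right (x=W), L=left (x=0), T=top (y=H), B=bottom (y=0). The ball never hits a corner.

Final position: (0,13/3)
Wall sequence: LRL

1. t=4/3 → L at (0,23/3); v=(3,-1)
2. t=5/3 → R at (5,6); v=(-3,-1)
3. t=5/3 → L at (0,13/3); v=(3,-1)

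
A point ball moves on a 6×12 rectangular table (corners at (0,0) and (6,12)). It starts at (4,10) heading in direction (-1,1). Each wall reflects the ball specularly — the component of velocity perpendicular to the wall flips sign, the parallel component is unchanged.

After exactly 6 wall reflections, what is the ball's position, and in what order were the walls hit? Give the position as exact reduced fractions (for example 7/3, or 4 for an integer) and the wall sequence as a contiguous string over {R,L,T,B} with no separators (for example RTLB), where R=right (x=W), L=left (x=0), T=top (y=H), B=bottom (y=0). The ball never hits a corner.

Final position: (6,8)
Wall sequence: TLRBLR

1. t=2 → T at (2,12); v=(-1,-1)
2. t=2 → L at (0,10); v=(1,-1)
3. t=6 → R at (6,4); v=(-1,-1)
4. t=4 → B at (2,0); v=(-1,1)
5. t=2 → L at (0,2); v=(1,1)
6. t=6 → R at (6,8); v=(-1,1)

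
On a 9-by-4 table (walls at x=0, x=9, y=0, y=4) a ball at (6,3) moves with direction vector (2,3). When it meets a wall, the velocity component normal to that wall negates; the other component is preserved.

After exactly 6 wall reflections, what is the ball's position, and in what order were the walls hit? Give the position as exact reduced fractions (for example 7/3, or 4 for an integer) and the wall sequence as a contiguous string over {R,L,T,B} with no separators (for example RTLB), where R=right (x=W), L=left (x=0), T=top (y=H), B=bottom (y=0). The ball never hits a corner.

Final position: (2/3,4)
Wall sequence: TRBTBT

1. t=1/3 → T at (20/3,4); v=(2,-3)
2. t=7/6 → R at (9,1/2); v=(-2,-3)
3. t=1/6 → B at (26/3,0); v=(-2,3)
4. t=4/3 → T at (6,4); v=(-2,-3)
5. t=4/3 → B at (10/3,0); v=(-2,3)
6. t=4/3 → T at (2/3,4); v=(-2,-3)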